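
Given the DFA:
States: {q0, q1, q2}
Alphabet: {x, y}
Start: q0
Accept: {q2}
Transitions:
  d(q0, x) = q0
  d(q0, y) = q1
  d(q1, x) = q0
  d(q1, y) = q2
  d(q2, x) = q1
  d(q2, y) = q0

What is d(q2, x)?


Looking up transition d(q2, x)

q1


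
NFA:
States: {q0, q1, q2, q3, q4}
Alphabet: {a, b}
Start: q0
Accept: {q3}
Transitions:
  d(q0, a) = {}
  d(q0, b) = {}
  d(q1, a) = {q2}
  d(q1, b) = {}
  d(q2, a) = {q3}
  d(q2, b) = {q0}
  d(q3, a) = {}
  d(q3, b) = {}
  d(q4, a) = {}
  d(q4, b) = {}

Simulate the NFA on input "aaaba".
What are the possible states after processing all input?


Start: {q0}
  --a--> {}
  --a--> {}
  --a--> {}
  --b--> {}
  --a--> {}

{} (empty set, no valid transitions)


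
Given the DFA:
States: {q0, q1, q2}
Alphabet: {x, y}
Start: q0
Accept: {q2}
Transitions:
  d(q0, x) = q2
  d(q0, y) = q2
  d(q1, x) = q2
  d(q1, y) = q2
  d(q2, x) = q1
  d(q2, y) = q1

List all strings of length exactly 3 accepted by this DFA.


All strings of length 3: 8 total
Accepted: 8

"xxx", "xxy", "xyx", "xyy", "yxx", "yxy", "yyx", "yyy"


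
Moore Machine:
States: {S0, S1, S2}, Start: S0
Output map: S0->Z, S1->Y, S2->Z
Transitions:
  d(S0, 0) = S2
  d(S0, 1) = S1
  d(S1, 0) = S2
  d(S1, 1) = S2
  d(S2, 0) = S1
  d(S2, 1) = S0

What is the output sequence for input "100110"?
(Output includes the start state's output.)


Start: S0 (output Z)
  --1--> S1 (output Y)
  --0--> S2 (output Z)
  --0--> S1 (output Y)
  --1--> S2 (output Z)
  --1--> S0 (output Z)
  --0--> S2 (output Z)

"ZYZYZZZ"


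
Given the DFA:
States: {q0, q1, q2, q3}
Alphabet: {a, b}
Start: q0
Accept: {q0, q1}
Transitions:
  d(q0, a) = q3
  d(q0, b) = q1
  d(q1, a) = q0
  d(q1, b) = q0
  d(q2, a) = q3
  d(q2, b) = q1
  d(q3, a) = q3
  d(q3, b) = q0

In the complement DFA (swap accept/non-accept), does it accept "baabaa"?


Trace: q0 -> q1 -> q0 -> q3 -> q0 -> q3 -> q3
Final: q3
Original accept: {q0, q1}
Complement: q3 is not in original accept

Yes, complement accepts (original rejects)


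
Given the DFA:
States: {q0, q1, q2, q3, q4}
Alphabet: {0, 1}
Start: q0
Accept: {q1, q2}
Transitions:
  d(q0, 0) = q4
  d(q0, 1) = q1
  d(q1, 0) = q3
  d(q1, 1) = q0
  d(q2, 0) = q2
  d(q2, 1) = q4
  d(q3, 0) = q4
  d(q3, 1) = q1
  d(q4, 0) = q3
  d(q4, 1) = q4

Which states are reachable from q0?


BFS from q0:
  layer 0: {q0}
  layer 1: {q1, q4}
  layer 2: {q3}

{q0, q1, q3, q4}


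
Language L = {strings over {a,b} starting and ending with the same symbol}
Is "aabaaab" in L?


first = 'a', last = 'b'

No, "aabaaab" is not in L


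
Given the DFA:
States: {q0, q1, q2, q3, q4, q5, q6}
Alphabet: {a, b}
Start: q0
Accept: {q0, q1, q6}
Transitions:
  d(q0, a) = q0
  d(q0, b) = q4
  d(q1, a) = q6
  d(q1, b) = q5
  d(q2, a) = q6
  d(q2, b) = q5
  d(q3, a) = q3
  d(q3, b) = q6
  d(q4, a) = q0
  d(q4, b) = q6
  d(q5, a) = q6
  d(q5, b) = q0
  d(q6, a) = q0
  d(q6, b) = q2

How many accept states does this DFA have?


Accept states listed: {q0, q1, q6}
Counting: q0(1) q1(2) q6(3)

3


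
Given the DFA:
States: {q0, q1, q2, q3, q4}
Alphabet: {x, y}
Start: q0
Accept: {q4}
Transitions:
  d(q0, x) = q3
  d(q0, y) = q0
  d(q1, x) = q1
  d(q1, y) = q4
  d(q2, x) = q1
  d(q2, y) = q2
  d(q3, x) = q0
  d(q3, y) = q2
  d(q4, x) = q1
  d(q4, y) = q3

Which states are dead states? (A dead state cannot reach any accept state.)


Forward reachability from each state:
  q0 -> reaches accept state q4 (live)
  q1 -> reaches accept state q4 (live)
  q2 -> reaches accept state q4 (live)
  q3 -> reaches accept state q4 (live)
  q4 -> reaches accept state q4 (live)

None (all states can reach an accept state)


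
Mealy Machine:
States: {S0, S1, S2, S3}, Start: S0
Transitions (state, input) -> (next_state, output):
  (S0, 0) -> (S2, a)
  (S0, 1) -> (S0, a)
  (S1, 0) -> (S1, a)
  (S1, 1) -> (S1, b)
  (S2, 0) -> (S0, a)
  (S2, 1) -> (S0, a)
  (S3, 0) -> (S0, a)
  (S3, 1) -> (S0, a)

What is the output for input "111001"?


Step-by-step:
  (S0, 1) -> (S0, a)
  (S0, 1) -> (S0, a)
  (S0, 1) -> (S0, a)
  (S0, 0) -> (S2, a)
  (S2, 0) -> (S0, a)
  (S0, 1) -> (S0, a)

"aaaaaa"


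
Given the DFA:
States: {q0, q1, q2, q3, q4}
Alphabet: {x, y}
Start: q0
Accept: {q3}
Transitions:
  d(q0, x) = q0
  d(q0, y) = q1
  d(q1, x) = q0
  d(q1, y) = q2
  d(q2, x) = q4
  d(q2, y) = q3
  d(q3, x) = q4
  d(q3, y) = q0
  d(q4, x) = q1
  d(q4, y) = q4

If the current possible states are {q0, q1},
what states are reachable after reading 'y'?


Apply transition on 'y' from each current state:
  d(q0, y) = q1
  d(q1, y) = q2

{q1, q2}


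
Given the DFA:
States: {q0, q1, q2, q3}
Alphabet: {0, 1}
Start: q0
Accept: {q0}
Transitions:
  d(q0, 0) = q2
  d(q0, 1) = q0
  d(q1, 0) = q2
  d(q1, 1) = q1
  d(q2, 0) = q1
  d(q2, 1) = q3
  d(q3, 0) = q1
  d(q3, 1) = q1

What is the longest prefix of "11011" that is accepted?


Run the DFA, marking each prefix where the state is accepting:
  "" -> q0 [accept]
  "1" -> q0 [accept]
  "11" -> q0 [accept]
  "110" -> q2 [reject]
  "1101" -> q3 [reject]
  "11011" -> q1 [reject]

"11"


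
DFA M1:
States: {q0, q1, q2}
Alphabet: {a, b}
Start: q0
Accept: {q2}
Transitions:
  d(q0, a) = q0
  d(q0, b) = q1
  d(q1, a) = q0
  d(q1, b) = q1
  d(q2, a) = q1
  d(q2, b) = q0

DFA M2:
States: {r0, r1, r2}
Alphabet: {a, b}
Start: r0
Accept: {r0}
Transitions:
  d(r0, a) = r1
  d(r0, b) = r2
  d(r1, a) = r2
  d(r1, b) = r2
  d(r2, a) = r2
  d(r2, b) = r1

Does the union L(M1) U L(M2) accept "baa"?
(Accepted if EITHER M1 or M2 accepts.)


M1: final=q0 accepted=False
M2: final=r2 accepted=False

No, union rejects (neither accepts)


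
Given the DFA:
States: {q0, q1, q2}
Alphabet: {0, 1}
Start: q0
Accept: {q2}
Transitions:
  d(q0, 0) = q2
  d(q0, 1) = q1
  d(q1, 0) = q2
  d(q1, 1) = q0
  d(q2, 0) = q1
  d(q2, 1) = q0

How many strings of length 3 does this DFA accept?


Enumerating all length-3 strings:
  "000" -> q2 [accept]
  "001" -> q0 [reject]
  "010" -> q2 [accept]
  "011" -> q1 [reject]
  "100" -> q1 [reject]
  "101" -> q0 [reject]
  "110" -> q2 [accept]
  "111" -> q1 [reject]

3 out of 8


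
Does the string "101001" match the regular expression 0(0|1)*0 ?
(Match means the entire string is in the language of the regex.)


|string| = 6; first = '1'; last = '1'

No, "101001" does not match 0(0|1)*0


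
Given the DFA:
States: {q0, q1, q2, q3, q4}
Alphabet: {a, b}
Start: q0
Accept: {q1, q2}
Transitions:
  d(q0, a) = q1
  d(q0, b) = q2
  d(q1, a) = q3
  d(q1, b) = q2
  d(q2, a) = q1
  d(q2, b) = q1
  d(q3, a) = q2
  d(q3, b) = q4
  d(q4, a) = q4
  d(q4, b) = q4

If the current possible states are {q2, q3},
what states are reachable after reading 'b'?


Apply transition on 'b' from each current state:
  d(q2, b) = q1
  d(q3, b) = q4

{q1, q4}


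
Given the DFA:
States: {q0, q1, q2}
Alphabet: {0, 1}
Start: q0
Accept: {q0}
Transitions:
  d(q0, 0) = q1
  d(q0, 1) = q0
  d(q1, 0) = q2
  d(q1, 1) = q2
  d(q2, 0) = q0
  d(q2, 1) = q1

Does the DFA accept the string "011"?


Trace: q0 -> q1 -> q2 -> q1
Final state: q1
Accept states: {q0}

No, rejected (final state q1 is not an accept state)


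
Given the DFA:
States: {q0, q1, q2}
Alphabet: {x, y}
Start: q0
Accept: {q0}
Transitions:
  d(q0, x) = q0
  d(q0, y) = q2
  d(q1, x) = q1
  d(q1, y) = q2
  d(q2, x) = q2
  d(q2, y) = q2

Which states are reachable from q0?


BFS from q0:
  layer 0: {q0}
  layer 1: {q2}

{q0, q2}


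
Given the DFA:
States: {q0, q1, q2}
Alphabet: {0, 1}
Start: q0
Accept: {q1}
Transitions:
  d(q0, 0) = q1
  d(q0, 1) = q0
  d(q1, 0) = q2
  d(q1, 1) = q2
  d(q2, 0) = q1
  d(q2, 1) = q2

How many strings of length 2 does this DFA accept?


Enumerating all length-2 strings:
  "00" -> q2 [reject]
  "01" -> q2 [reject]
  "10" -> q1 [accept]
  "11" -> q0 [reject]

1 out of 4


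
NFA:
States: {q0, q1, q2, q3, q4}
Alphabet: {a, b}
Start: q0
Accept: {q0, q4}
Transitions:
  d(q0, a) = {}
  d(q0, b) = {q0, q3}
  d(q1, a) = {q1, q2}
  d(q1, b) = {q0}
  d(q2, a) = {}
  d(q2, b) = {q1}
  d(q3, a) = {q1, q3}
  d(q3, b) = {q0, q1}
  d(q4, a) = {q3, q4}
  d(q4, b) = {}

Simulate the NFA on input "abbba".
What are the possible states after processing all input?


Start: {q0}
  --a--> {}
  --b--> {}
  --b--> {}
  --b--> {}
  --a--> {}

{} (empty set, no valid transitions)


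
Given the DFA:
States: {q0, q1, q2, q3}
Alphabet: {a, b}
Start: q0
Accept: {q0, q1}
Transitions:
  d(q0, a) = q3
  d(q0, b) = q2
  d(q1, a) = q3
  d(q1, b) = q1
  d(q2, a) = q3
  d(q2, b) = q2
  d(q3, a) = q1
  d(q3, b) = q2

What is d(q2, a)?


Looking up transition d(q2, a)

q3


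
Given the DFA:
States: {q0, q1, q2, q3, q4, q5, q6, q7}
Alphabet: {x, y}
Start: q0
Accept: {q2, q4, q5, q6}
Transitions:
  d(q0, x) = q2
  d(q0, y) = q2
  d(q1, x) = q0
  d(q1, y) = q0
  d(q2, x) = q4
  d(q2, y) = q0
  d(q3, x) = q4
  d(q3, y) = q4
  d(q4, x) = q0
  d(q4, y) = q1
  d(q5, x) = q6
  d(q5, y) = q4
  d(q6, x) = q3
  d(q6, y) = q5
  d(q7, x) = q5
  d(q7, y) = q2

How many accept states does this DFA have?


Accept states listed: {q2, q4, q5, q6}
Counting: q2(1) q4(2) q5(3) q6(4)

4


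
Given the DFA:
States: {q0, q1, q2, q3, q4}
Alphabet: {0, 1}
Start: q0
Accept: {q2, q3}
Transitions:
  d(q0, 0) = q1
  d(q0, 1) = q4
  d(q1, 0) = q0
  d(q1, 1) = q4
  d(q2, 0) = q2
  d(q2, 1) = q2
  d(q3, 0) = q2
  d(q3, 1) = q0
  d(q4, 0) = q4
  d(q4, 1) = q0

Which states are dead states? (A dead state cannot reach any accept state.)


Forward reachability from each state:
  q0 -> reaches {q0, q1, q4}, no accept state (dead)
  q1 -> reaches {q0, q1, q4}, no accept state (dead)
  q2 -> reaches accept state q2 (live)
  q3 -> reaches accept state q2 (live)
  q4 -> reaches {q0, q1, q4}, no accept state (dead)

{q0, q1, q4}


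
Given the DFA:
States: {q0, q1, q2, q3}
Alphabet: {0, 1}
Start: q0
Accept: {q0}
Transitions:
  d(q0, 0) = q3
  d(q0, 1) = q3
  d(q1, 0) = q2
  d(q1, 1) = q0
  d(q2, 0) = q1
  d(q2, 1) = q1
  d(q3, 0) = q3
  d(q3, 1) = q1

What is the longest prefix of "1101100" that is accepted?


Run the DFA, marking each prefix where the state is accepting:
  "" -> q0 [accept]
  "1" -> q3 [reject]
  "11" -> q1 [reject]
  "110" -> q2 [reject]
  "1101" -> q1 [reject]
  "11011" -> q0 [accept]
  "110110" -> q3 [reject]
  "1101100" -> q3 [reject]

"11011"


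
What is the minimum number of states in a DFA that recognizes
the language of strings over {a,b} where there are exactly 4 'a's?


States: count = 0, 1, ..., 4 (that's 5 states), plus a dead state for count > 4.
Total: 5 + 1 = 6. Accept = count-4 state.

6


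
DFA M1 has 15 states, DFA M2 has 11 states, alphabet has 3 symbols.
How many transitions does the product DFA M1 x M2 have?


Product DFA has 15 * 11 = 165 states.
Each has 3 transitions: 165 * 3 = 495

495


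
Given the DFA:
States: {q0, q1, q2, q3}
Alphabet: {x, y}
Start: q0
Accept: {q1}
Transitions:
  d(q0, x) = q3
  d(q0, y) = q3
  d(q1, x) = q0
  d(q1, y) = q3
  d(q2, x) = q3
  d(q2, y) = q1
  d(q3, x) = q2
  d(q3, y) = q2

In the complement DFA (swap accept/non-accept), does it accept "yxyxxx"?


Trace: q0 -> q3 -> q2 -> q1 -> q0 -> q3 -> q2
Final: q2
Original accept: {q1}
Complement: q2 is not in original accept

Yes, complement accepts (original rejects)


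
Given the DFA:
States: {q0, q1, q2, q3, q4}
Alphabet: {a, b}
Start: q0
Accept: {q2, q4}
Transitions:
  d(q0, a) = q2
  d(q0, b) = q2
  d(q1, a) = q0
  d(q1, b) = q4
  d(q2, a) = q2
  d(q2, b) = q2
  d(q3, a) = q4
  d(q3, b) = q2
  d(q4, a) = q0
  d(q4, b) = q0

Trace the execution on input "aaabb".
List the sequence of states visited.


Input: aaabb
d(q0, a) = q2
d(q2, a) = q2
d(q2, a) = q2
d(q2, b) = q2
d(q2, b) = q2


q0 -> q2 -> q2 -> q2 -> q2 -> q2


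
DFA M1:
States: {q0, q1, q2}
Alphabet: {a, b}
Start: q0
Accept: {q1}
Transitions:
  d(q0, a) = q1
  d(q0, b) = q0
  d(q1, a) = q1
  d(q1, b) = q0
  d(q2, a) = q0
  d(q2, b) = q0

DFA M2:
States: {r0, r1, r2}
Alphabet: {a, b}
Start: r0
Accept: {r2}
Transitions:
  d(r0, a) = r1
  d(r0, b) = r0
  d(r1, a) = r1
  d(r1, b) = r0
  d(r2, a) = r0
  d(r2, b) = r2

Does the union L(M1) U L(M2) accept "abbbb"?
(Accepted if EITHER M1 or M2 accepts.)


M1: final=q0 accepted=False
M2: final=r0 accepted=False

No, union rejects (neither accepts)


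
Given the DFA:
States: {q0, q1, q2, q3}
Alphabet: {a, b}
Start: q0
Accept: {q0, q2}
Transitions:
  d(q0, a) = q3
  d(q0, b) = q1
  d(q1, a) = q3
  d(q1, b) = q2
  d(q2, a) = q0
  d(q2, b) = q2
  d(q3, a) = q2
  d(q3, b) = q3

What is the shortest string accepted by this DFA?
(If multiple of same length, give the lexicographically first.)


BFS by string length (lex-first path to each state shown):
  len 0: q0<-""
Found accept state at length 0.

"" (empty string)


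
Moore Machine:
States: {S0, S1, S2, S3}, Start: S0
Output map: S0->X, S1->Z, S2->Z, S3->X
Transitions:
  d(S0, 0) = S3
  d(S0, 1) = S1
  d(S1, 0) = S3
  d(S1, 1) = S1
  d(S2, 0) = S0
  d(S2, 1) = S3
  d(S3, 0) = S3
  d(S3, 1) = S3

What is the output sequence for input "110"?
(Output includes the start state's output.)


Start: S0 (output X)
  --1--> S1 (output Z)
  --1--> S1 (output Z)
  --0--> S3 (output X)

"XZZX"


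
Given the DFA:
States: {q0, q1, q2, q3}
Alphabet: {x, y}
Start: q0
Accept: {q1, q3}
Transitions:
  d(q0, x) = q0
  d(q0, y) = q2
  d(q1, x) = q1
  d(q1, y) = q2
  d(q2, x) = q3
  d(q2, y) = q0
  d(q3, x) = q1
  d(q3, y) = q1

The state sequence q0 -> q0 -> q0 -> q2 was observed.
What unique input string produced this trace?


Trace back each transition to find the symbol:
  q0 --[x]--> q0
  q0 --[x]--> q0
  q0 --[y]--> q2

"xxy"


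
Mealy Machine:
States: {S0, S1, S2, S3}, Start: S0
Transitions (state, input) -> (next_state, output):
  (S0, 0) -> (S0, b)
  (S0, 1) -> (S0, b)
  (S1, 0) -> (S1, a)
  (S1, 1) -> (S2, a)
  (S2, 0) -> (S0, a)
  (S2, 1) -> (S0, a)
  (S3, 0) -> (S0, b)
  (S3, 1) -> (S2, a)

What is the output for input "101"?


Step-by-step:
  (S0, 1) -> (S0, b)
  (S0, 0) -> (S0, b)
  (S0, 1) -> (S0, b)

"bbb"


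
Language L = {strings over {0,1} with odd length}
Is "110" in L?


length = 3; 3 mod 2 = 1

Yes, "110" is in L


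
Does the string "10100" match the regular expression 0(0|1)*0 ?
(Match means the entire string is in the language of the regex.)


|string| = 5; first = '1'; last = '0'

No, "10100" does not match 0(0|1)*0


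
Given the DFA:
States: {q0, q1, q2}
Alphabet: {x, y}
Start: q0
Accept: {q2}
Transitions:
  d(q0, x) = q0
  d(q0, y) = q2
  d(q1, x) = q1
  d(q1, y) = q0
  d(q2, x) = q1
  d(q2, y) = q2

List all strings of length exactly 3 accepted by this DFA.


All strings of length 3: 8 total
Accepted: 3

"xxy", "xyy", "yyy"


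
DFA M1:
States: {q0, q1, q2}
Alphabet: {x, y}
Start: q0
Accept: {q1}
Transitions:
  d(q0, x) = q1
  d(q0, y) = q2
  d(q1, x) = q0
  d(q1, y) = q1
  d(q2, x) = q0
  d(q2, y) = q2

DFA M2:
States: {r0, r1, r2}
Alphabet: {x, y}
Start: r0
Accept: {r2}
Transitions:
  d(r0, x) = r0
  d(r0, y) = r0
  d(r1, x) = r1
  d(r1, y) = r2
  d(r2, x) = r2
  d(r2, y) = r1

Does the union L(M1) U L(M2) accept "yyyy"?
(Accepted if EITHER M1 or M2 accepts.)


M1: final=q2 accepted=False
M2: final=r0 accepted=False

No, union rejects (neither accepts)


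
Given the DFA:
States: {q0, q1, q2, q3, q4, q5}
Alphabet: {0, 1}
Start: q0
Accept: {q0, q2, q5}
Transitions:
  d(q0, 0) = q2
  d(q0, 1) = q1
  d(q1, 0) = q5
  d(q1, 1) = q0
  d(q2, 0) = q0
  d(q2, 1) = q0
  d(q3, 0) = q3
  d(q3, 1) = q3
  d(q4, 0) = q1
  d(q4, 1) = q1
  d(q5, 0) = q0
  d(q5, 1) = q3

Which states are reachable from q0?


BFS from q0:
  layer 0: {q0}
  layer 1: {q1, q2}
  layer 2: {q5}
  layer 3: {q3}

{q0, q1, q2, q3, q5}


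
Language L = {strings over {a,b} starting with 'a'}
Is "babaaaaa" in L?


first symbol = 'b'

No, "babaaaaa" is not in L


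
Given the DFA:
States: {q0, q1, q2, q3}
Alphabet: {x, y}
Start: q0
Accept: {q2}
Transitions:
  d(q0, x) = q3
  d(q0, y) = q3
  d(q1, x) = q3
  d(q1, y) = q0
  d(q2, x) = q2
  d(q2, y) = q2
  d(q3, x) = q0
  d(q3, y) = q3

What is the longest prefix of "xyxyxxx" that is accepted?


Run the DFA, marking each prefix where the state is accepting:
  "" -> q0 [reject]
  "x" -> q3 [reject]
  "xy" -> q3 [reject]
  "xyx" -> q0 [reject]
  "xyxy" -> q3 [reject]
  "xyxyx" -> q0 [reject]
  "xyxyxx" -> q3 [reject]
  "xyxyxxx" -> q0 [reject]

No prefix is accepted


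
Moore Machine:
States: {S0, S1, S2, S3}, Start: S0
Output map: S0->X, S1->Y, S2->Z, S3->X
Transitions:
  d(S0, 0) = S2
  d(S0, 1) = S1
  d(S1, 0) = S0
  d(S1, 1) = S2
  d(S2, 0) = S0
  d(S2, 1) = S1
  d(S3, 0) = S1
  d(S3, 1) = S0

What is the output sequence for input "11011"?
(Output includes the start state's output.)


Start: S0 (output X)
  --1--> S1 (output Y)
  --1--> S2 (output Z)
  --0--> S0 (output X)
  --1--> S1 (output Y)
  --1--> S2 (output Z)

"XYZXYZ"


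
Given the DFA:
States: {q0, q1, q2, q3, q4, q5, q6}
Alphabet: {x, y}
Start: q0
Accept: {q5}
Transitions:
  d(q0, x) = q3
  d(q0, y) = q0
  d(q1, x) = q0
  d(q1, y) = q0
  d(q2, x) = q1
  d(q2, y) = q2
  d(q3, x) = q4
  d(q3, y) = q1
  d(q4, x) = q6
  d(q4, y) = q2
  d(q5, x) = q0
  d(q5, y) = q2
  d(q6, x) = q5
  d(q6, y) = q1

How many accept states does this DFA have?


Accept states listed: {q5}
Counting: q5(1)

1


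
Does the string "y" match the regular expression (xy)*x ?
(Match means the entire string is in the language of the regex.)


|string| = 1; first = 'y'; last = 'y'

No, "y" does not match (xy)*x


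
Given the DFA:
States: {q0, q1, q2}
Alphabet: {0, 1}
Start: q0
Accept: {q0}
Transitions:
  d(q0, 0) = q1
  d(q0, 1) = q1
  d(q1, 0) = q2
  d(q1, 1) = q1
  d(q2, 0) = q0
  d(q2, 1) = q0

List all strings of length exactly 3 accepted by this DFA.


All strings of length 3: 8 total
Accepted: 4

"000", "001", "100", "101"


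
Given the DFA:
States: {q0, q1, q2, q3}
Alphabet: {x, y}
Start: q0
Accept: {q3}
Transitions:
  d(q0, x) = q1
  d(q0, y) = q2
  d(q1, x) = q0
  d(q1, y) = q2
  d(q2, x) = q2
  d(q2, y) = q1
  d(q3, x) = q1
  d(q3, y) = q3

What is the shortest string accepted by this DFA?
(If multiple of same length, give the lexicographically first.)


BFS by string length (lex-first path to each state shown):
  len 0: q0<-""
  len 1: q1<-"x", q2<-"y"
  len 2: q0<-"xx", q1<-"yy", q2<-"xy"
  len 3: q0<-"yyx", q1<-"xxx", q2<-"xxy"
  len 4: q0<-"xxxx", q1<-"xxyy", q2<-"xxxy"
  len 5: q0<-"xxyyx", q1<-"xxxxx", q2<-"xxxxy"
  len 6: q0<-"xxxxxx", q1<-"xxxxyy", q2<-"xxxxxy"
  len 7: q0<-"xxxxyyx", q1<-"xxxxxxx", q2<-"xxxxxxy"
  len 8: q0<-"xxxxxxxx", q1<-"xxxxxxyy", q2<-"xxxxxxxy"

No string accepted (empty language)


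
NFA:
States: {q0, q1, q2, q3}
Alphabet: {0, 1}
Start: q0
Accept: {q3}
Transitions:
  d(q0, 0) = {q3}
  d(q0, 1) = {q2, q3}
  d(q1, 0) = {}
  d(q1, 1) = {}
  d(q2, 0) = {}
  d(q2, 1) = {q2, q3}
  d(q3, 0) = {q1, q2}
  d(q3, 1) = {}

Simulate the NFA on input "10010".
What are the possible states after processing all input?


Start: {q0}
  --1--> {q2, q3}
  --0--> {q1, q2}
  --0--> {}
  --1--> {}
  --0--> {}

{} (empty set, no valid transitions)


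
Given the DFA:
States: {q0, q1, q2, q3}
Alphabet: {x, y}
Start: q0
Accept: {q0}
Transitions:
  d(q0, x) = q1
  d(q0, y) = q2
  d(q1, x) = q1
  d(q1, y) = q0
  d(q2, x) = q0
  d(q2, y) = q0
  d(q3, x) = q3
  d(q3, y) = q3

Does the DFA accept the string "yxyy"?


Trace: q0 -> q2 -> q0 -> q2 -> q0
Final state: q0
Accept states: {q0}

Yes, accepted (final state q0 is an accept state)


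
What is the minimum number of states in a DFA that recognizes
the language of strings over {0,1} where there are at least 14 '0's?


States: count = 0, 1, ..., 13, and a final '>= 14' state.
Total: 14 + 1 = 15. Accept = '>= 14' state.

15


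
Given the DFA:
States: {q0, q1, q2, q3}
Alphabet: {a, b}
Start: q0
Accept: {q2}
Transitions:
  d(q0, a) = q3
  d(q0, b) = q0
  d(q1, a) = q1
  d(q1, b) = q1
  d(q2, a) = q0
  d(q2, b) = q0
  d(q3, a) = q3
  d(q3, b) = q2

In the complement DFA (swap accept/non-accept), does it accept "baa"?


Trace: q0 -> q0 -> q3 -> q3
Final: q3
Original accept: {q2}
Complement: q3 is not in original accept

Yes, complement accepts (original rejects)


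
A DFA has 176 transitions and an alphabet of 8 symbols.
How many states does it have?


Each state has exactly one transition per symbol.
states = transitions / |alphabet| = 176 / 8 = 22

22


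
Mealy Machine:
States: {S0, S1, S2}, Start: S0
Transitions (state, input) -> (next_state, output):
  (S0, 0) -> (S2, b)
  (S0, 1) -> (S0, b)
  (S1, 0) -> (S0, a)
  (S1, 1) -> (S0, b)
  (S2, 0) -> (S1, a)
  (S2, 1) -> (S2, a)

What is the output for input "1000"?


Step-by-step:
  (S0, 1) -> (S0, b)
  (S0, 0) -> (S2, b)
  (S2, 0) -> (S1, a)
  (S1, 0) -> (S0, a)

"bbaa"


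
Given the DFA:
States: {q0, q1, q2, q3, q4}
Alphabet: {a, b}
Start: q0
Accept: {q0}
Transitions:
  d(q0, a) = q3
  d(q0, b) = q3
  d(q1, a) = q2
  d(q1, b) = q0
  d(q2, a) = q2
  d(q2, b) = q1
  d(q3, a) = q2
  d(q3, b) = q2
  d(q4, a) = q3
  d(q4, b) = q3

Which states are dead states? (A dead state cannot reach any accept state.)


Forward reachability from each state:
  q0 -> reaches accept state q0 (live)
  q1 -> reaches accept state q0 (live)
  q2 -> reaches accept state q0 (live)
  q3 -> reaches accept state q0 (live)
  q4 -> reaches accept state q0 (live)

None (all states can reach an accept state)


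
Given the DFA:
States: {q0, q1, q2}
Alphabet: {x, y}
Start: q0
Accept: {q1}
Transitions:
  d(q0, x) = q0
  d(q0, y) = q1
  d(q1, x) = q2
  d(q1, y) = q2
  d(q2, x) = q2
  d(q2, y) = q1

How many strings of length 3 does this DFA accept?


Enumerating all length-3 strings:
  "xxx" -> q0 [reject]
  "xxy" -> q1 [accept]
  "xyx" -> q2 [reject]
  "xyy" -> q2 [reject]
  "yxx" -> q2 [reject]
  "yxy" -> q1 [accept]
  "yyx" -> q2 [reject]
  "yyy" -> q1 [accept]

3 out of 8


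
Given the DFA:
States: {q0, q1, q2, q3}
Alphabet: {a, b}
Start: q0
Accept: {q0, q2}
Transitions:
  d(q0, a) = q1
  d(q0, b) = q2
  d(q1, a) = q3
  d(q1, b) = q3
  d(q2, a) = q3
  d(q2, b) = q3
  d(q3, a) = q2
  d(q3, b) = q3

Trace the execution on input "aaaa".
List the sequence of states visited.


Input: aaaa
d(q0, a) = q1
d(q1, a) = q3
d(q3, a) = q2
d(q2, a) = q3


q0 -> q1 -> q3 -> q2 -> q3


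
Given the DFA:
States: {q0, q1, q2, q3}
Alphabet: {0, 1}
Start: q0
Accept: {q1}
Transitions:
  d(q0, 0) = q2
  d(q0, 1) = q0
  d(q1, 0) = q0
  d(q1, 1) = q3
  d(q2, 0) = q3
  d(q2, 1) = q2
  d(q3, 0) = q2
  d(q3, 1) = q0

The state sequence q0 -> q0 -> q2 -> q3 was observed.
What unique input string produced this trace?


Trace back each transition to find the symbol:
  q0 --[1]--> q0
  q0 --[0]--> q2
  q2 --[0]--> q3

"100"


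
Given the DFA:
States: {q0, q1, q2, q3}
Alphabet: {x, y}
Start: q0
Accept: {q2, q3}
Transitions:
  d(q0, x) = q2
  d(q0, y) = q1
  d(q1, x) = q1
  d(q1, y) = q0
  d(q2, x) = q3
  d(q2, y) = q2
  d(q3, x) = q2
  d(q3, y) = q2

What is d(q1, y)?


Looking up transition d(q1, y)

q0


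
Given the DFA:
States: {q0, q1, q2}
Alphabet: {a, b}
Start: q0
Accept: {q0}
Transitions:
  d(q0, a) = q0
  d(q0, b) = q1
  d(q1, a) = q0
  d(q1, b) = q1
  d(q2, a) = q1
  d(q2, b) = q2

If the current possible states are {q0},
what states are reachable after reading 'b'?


Apply transition on 'b' from each current state:
  d(q0, b) = q1

{q1}


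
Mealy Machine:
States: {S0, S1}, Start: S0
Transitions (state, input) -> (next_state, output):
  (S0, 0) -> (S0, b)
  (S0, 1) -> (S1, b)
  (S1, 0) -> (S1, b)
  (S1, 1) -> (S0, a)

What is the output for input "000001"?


Step-by-step:
  (S0, 0) -> (S0, b)
  (S0, 0) -> (S0, b)
  (S0, 0) -> (S0, b)
  (S0, 0) -> (S0, b)
  (S0, 0) -> (S0, b)
  (S0, 1) -> (S1, b)

"bbbbbb"


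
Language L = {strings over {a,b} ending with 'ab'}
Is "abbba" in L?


last two symbols = 'ba'

No, "abbba" is not in L


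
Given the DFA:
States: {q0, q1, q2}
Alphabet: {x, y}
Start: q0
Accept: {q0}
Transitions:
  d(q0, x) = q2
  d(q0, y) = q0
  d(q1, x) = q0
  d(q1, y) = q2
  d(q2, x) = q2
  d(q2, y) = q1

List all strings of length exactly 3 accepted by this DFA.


All strings of length 3: 8 total
Accepted: 2

"xyx", "yyy"


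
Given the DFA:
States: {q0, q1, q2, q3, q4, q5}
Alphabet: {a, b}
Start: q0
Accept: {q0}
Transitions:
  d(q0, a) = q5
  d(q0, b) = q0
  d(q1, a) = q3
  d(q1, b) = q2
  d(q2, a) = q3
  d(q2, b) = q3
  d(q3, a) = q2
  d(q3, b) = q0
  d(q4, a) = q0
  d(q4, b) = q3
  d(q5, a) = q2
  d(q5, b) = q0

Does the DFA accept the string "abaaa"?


Trace: q0 -> q5 -> q0 -> q5 -> q2 -> q3
Final state: q3
Accept states: {q0}

No, rejected (final state q3 is not an accept state)


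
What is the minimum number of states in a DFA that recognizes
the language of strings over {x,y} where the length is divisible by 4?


States track (length) mod 4.
Need 4 states: one per remainder 0..3; accept = remainder 0.

4


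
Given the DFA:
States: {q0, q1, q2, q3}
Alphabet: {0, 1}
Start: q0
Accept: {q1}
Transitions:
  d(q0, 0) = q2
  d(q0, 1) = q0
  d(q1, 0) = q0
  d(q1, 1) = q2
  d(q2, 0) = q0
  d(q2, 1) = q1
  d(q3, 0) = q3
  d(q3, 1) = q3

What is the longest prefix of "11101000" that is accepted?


Run the DFA, marking each prefix where the state is accepting:
  "" -> q0 [reject]
  "1" -> q0 [reject]
  "11" -> q0 [reject]
  "111" -> q0 [reject]
  "1110" -> q2 [reject]
  "11101" -> q1 [accept]
  "111010" -> q0 [reject]
  "1110100" -> q2 [reject]
  "11101000" -> q0 [reject]

"11101"


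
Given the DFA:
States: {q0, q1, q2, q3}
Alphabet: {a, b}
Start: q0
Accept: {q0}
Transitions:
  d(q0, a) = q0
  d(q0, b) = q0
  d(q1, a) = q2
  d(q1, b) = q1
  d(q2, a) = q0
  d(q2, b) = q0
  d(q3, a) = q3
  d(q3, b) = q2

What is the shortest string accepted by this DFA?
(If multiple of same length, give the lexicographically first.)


BFS by string length (lex-first path to each state shown):
  len 0: q0<-""
Found accept state at length 0.

"" (empty string)


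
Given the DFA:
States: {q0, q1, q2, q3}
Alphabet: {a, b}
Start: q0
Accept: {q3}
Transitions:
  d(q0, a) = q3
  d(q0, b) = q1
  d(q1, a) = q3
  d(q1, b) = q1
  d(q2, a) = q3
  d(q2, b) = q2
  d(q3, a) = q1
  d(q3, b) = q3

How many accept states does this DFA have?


Accept states listed: {q3}
Counting: q3(1)

1


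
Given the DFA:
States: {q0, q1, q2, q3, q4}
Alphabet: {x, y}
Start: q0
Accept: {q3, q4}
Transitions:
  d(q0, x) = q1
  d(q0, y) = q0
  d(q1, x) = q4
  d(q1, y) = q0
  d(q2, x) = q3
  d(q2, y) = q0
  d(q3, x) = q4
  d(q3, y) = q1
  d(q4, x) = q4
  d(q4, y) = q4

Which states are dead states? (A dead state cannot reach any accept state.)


Forward reachability from each state:
  q0 -> reaches accept state q4 (live)
  q1 -> reaches accept state q4 (live)
  q2 -> reaches accept state q3 (live)
  q3 -> reaches accept state q3 (live)
  q4 -> reaches accept state q4 (live)

None (all states can reach an accept state)


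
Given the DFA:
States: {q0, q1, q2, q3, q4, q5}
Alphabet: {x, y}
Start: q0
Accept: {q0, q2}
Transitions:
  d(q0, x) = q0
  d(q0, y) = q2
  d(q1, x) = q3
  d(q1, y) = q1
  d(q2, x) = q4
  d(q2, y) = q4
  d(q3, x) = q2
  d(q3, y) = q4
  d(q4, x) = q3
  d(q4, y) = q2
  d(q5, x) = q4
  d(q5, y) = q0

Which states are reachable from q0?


BFS from q0:
  layer 0: {q0}
  layer 1: {q2}
  layer 2: {q4}
  layer 3: {q3}

{q0, q2, q3, q4}


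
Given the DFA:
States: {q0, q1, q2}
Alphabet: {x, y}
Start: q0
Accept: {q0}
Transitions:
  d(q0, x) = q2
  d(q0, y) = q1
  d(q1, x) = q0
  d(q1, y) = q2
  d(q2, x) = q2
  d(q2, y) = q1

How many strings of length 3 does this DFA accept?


Enumerating all length-3 strings:
  "xxx" -> q2 [reject]
  "xxy" -> q1 [reject]
  "xyx" -> q0 [accept]
  "xyy" -> q2 [reject]
  "yxx" -> q2 [reject]
  "yxy" -> q1 [reject]
  "yyx" -> q2 [reject]
  "yyy" -> q1 [reject]

1 out of 8


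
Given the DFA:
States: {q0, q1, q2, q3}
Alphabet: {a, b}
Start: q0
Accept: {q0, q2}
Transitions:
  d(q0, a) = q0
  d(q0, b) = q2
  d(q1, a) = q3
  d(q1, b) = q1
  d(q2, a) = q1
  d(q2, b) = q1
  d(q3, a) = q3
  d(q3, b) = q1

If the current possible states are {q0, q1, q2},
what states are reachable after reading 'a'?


Apply transition on 'a' from each current state:
  d(q0, a) = q0
  d(q1, a) = q3
  d(q2, a) = q1

{q0, q1, q3}


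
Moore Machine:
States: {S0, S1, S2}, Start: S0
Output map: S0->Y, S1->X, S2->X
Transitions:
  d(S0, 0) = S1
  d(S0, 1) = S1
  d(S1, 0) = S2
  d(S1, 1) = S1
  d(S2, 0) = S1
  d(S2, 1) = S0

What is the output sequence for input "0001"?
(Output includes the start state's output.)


Start: S0 (output Y)
  --0--> S1 (output X)
  --0--> S2 (output X)
  --0--> S1 (output X)
  --1--> S1 (output X)

"YXXXX"


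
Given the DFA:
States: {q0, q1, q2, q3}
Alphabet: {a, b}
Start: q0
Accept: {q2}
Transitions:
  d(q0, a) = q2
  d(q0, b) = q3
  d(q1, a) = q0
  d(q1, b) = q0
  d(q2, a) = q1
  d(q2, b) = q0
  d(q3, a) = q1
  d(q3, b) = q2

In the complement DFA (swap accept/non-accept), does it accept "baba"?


Trace: q0 -> q3 -> q1 -> q0 -> q2
Final: q2
Original accept: {q2}
Complement: q2 is in original accept

No, complement rejects (original accepts)


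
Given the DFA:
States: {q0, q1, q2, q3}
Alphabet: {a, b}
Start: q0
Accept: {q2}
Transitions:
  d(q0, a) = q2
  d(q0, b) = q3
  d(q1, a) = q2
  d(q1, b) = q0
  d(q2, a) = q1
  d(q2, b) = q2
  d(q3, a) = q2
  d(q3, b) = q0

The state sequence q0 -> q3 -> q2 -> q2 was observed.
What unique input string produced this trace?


Trace back each transition to find the symbol:
  q0 --[b]--> q3
  q3 --[a]--> q2
  q2 --[b]--> q2

"bab"


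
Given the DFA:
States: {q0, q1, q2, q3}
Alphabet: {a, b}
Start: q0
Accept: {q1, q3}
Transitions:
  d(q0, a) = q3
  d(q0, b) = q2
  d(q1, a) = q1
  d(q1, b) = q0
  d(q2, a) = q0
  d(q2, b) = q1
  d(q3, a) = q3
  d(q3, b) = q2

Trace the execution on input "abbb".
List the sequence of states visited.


Input: abbb
d(q0, a) = q3
d(q3, b) = q2
d(q2, b) = q1
d(q1, b) = q0


q0 -> q3 -> q2 -> q1 -> q0


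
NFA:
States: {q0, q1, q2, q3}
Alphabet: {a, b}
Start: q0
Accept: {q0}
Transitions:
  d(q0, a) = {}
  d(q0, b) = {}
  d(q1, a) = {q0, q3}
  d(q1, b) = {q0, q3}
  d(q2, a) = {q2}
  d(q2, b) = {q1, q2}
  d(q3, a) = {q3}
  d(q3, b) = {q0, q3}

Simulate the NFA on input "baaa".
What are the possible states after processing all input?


Start: {q0}
  --b--> {}
  --a--> {}
  --a--> {}
  --a--> {}

{} (empty set, no valid transitions)


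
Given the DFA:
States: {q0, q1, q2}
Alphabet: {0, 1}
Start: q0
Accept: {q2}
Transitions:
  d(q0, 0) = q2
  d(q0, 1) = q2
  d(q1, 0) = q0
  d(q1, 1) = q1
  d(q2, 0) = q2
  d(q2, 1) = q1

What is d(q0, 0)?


Looking up transition d(q0, 0)

q2


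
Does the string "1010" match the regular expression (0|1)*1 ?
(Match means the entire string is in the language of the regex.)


|string| = 4; first = '1'; last = '0'

No, "1010" does not match (0|1)*1


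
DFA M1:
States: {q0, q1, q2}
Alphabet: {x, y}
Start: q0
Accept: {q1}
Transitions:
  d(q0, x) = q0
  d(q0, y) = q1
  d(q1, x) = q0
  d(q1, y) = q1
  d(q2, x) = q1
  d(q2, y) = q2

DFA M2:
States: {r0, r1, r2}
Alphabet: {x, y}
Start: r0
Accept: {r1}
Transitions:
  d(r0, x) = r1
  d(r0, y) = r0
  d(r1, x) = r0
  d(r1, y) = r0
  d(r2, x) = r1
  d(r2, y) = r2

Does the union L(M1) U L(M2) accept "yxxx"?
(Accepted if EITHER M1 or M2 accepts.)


M1: final=q0 accepted=False
M2: final=r1 accepted=True

Yes, union accepts


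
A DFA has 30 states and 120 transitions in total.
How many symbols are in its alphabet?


Each state has exactly one transition per symbol.
|alphabet| = transitions / states = 120 / 30 = 4

4


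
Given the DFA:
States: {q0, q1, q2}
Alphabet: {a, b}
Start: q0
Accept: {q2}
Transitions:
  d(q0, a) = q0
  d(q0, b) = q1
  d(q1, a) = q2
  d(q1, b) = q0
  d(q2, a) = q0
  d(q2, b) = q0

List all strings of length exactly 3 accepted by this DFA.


All strings of length 3: 8 total
Accepted: 1

"aba"


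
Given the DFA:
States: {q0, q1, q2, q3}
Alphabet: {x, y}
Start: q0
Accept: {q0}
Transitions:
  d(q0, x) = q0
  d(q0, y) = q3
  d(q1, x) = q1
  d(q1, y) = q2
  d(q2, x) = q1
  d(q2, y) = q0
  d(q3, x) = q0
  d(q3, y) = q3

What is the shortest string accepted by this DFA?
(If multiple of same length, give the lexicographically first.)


BFS by string length (lex-first path to each state shown):
  len 0: q0<-""
Found accept state at length 0.

"" (empty string)


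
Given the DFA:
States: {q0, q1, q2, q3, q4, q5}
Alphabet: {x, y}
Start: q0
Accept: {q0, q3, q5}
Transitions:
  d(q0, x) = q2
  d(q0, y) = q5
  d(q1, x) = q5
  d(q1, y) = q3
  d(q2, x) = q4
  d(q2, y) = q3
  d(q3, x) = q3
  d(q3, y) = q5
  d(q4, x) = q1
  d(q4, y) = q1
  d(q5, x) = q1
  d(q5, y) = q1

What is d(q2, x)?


Looking up transition d(q2, x)

q4


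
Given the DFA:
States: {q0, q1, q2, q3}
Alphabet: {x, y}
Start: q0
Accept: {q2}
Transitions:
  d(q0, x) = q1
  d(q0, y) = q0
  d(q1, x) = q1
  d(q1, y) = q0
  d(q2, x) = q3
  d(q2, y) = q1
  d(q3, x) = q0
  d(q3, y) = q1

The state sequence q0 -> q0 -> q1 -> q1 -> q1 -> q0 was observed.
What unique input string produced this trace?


Trace back each transition to find the symbol:
  q0 --[y]--> q0
  q0 --[x]--> q1
  q1 --[x]--> q1
  q1 --[x]--> q1
  q1 --[y]--> q0

"yxxxy"


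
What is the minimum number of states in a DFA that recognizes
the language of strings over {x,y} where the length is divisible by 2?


States track (length) mod 2.
Need 2 states: one per remainder 0..1; accept = remainder 0.

2


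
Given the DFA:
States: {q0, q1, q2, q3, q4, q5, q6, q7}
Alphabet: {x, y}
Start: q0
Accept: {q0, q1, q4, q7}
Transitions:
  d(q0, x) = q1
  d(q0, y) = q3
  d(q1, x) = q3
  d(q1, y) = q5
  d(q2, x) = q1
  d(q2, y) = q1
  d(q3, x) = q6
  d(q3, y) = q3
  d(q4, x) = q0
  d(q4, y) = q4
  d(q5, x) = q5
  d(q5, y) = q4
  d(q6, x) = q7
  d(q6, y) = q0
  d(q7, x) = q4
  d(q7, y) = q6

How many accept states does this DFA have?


Accept states listed: {q0, q1, q4, q7}
Counting: q0(1) q1(2) q4(3) q7(4)

4


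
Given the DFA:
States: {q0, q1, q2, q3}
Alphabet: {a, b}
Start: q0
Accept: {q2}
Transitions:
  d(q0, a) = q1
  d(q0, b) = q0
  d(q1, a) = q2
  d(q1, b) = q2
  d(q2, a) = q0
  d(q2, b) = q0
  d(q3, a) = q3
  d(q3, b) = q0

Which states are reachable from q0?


BFS from q0:
  layer 0: {q0}
  layer 1: {q1}
  layer 2: {q2}

{q0, q1, q2}


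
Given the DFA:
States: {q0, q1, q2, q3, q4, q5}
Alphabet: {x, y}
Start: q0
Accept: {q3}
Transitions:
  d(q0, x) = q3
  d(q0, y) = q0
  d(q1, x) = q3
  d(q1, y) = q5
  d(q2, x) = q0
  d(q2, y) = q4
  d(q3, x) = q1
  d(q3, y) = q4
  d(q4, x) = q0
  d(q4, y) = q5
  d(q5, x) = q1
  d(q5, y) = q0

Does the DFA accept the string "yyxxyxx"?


Trace: q0 -> q0 -> q0 -> q3 -> q1 -> q5 -> q1 -> q3
Final state: q3
Accept states: {q3}

Yes, accepted (final state q3 is an accept state)


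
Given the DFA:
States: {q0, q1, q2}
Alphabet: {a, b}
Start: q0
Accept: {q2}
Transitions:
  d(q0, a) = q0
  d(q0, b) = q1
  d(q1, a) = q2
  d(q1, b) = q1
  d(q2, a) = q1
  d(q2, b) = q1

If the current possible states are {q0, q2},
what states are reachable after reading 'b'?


Apply transition on 'b' from each current state:
  d(q0, b) = q1
  d(q2, b) = q1

{q1}


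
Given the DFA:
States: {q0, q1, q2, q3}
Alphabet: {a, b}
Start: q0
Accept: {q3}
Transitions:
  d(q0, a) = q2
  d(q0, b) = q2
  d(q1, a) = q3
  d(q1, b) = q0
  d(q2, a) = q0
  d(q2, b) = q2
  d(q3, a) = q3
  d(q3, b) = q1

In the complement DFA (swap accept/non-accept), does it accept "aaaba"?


Trace: q0 -> q2 -> q0 -> q2 -> q2 -> q0
Final: q0
Original accept: {q3}
Complement: q0 is not in original accept

Yes, complement accepts (original rejects)


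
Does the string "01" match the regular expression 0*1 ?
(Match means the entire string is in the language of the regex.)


|string| = 2; first = '0'; last = '1'

Yes, "01" matches 0*1


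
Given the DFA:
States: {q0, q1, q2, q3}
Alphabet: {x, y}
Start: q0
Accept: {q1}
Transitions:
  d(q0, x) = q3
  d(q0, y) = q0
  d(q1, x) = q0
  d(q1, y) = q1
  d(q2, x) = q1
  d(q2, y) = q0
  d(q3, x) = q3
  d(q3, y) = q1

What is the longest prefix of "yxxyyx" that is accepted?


Run the DFA, marking each prefix where the state is accepting:
  "" -> q0 [reject]
  "y" -> q0 [reject]
  "yx" -> q3 [reject]
  "yxx" -> q3 [reject]
  "yxxy" -> q1 [accept]
  "yxxyy" -> q1 [accept]
  "yxxyyx" -> q0 [reject]

"yxxyy"


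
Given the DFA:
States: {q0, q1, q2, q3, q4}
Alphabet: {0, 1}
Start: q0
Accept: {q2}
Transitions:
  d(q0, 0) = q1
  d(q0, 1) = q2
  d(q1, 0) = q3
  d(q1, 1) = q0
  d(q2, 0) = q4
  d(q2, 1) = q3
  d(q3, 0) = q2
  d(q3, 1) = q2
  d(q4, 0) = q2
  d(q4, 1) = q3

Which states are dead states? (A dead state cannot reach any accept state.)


Forward reachability from each state:
  q0 -> reaches accept state q2 (live)
  q1 -> reaches accept state q2 (live)
  q2 -> reaches accept state q2 (live)
  q3 -> reaches accept state q2 (live)
  q4 -> reaches accept state q2 (live)

None (all states can reach an accept state)


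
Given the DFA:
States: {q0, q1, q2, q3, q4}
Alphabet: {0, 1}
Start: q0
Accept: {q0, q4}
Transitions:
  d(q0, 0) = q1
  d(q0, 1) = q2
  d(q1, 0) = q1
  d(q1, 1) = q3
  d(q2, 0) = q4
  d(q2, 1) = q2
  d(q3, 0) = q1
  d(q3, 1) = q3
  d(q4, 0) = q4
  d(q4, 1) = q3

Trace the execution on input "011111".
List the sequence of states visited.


Input: 011111
d(q0, 0) = q1
d(q1, 1) = q3
d(q3, 1) = q3
d(q3, 1) = q3
d(q3, 1) = q3
d(q3, 1) = q3


q0 -> q1 -> q3 -> q3 -> q3 -> q3 -> q3


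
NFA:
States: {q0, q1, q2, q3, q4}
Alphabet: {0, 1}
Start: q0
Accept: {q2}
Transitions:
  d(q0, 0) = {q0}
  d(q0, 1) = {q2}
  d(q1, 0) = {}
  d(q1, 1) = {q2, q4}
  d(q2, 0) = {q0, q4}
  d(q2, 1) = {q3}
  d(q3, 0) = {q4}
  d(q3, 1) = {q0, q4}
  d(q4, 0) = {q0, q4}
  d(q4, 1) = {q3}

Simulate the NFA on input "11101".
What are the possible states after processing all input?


Start: {q0}
  --1--> {q2}
  --1--> {q3}
  --1--> {q0, q4}
  --0--> {q0, q4}
  --1--> {q2, q3}

{q2, q3}


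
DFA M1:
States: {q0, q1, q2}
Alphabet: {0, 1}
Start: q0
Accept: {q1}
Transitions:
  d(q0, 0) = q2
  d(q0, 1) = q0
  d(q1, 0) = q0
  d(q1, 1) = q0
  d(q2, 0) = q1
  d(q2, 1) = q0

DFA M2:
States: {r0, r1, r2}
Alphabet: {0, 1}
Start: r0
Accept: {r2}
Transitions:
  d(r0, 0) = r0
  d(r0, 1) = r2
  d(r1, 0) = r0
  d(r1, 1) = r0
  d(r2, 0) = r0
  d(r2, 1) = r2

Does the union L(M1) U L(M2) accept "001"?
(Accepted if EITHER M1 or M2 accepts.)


M1: final=q0 accepted=False
M2: final=r2 accepted=True

Yes, union accepts


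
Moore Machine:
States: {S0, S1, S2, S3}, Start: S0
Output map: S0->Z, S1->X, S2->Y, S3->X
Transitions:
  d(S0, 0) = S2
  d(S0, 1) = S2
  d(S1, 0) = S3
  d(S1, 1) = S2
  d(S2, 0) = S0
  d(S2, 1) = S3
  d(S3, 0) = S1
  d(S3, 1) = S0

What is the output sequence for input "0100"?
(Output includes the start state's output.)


Start: S0 (output Z)
  --0--> S2 (output Y)
  --1--> S3 (output X)
  --0--> S1 (output X)
  --0--> S3 (output X)

"ZYXXX"


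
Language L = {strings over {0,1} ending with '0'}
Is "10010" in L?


last symbol = '0'

Yes, "10010" is in L


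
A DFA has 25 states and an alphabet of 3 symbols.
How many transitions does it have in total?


Each state has exactly one transition per symbol.
25 * 3 = 75

75


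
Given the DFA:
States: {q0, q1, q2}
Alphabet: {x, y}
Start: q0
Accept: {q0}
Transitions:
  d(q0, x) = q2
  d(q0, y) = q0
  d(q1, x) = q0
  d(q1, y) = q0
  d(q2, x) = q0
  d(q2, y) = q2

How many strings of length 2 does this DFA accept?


Enumerating all length-2 strings:
  "xx" -> q0 [accept]
  "xy" -> q2 [reject]
  "yx" -> q2 [reject]
  "yy" -> q0 [accept]

2 out of 4


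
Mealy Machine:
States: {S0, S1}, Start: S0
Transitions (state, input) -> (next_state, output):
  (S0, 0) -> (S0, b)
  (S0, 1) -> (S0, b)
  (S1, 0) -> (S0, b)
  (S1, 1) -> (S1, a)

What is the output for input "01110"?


Step-by-step:
  (S0, 0) -> (S0, b)
  (S0, 1) -> (S0, b)
  (S0, 1) -> (S0, b)
  (S0, 1) -> (S0, b)
  (S0, 0) -> (S0, b)

"bbbbb"


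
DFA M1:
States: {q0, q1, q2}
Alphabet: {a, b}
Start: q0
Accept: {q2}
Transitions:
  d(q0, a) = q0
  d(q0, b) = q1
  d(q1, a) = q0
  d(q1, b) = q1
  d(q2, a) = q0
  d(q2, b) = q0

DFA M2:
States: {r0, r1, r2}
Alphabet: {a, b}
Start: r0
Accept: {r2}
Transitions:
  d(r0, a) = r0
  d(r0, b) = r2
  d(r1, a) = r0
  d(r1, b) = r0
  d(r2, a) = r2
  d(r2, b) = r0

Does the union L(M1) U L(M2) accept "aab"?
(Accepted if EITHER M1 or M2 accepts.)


M1: final=q1 accepted=False
M2: final=r2 accepted=True

Yes, union accepts
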